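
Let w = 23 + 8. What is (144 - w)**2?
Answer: 12769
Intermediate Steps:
w = 31
(144 - w)**2 = (144 - 1*31)**2 = (144 - 31)**2 = 113**2 = 12769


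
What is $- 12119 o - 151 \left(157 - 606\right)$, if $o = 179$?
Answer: $-2101502$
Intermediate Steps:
$- 12119 o - 151 \left(157 - 606\right) = \left(-12119\right) 179 - 151 \left(157 - 606\right) = -2169301 - -67799 = -2169301 + 67799 = -2101502$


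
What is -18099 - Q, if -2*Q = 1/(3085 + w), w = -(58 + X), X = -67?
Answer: -111996611/6188 ≈ -18099.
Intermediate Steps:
w = 9 (w = -(58 - 67) = -1*(-9) = 9)
Q = -1/6188 (Q = -1/(2*(3085 + 9)) = -1/2/3094 = -1/2*1/3094 = -1/6188 ≈ -0.00016160)
-18099 - Q = -18099 - 1*(-1/6188) = -18099 + 1/6188 = -111996611/6188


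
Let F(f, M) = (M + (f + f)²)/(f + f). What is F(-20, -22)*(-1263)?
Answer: 996507/20 ≈ 49825.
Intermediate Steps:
F(f, M) = (M + 4*f²)/(2*f) (F(f, M) = (M + (2*f)²)/((2*f)) = (M + 4*f²)*(1/(2*f)) = (M + 4*f²)/(2*f))
F(-20, -22)*(-1263) = (2*(-20) + (½)*(-22)/(-20))*(-1263) = (-40 + (½)*(-22)*(-1/20))*(-1263) = (-40 + 11/20)*(-1263) = -789/20*(-1263) = 996507/20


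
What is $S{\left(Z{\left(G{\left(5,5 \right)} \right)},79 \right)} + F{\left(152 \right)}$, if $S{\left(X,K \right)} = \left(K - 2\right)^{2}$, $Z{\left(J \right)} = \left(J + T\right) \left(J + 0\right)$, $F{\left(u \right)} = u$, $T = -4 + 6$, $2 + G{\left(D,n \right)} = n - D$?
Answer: $6081$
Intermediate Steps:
$G{\left(D,n \right)} = -2 + n - D$ ($G{\left(D,n \right)} = -2 - \left(D - n\right) = -2 + n - D$)
$T = 2$
$Z{\left(J \right)} = J \left(2 + J\right)$ ($Z{\left(J \right)} = \left(J + 2\right) \left(J + 0\right) = \left(2 + J\right) J = J \left(2 + J\right)$)
$S{\left(X,K \right)} = \left(-2 + K\right)^{2}$
$S{\left(Z{\left(G{\left(5,5 \right)} \right)},79 \right)} + F{\left(152 \right)} = \left(-2 + 79\right)^{2} + 152 = 77^{2} + 152 = 5929 + 152 = 6081$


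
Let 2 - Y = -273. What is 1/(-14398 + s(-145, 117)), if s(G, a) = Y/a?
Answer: -117/1684291 ≈ -6.9465e-5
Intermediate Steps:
Y = 275 (Y = 2 - 1*(-273) = 2 + 273 = 275)
s(G, a) = 275/a
1/(-14398 + s(-145, 117)) = 1/(-14398 + 275/117) = 1/(-1684291/117) = -117/1684291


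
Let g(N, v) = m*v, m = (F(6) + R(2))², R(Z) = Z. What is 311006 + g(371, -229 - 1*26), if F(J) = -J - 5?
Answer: 290351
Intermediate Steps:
F(J) = -5 - J
m = 81 (m = ((-5 - 1*6) + 2)² = ((-5 - 6) + 2)² = (-11 + 2)² = (-9)² = 81)
g(N, v) = 81*v
311006 + g(371, -229 - 1*26) = 311006 + 81*(-229 - 1*26) = 311006 + 81*(-229 - 26) = 311006 + 81*(-255) = 311006 - 20655 = 290351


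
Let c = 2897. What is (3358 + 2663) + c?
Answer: 8918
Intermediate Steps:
(3358 + 2663) + c = (3358 + 2663) + 2897 = 6021 + 2897 = 8918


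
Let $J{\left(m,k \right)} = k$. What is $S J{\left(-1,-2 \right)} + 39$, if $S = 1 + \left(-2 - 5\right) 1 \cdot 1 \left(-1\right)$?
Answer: $23$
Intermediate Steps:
$S = 8$ ($S = 1 + \left(-7\right) 1 \cdot 1 \left(-1\right) = 1 + \left(-7\right) 1 \left(-1\right) = 1 - -7 = 1 + 7 = 8$)
$S J{\left(-1,-2 \right)} + 39 = 8 \left(-2\right) + 39 = -16 + 39 = 23$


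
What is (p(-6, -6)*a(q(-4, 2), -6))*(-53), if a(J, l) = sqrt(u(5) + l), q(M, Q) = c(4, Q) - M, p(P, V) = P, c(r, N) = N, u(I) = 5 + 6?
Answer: 318*sqrt(5) ≈ 711.07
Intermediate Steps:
u(I) = 11
q(M, Q) = Q - M
a(J, l) = sqrt(11 + l)
(p(-6, -6)*a(q(-4, 2), -6))*(-53) = -6*sqrt(11 - 6)*(-53) = -6*sqrt(5)*(-53) = 318*sqrt(5)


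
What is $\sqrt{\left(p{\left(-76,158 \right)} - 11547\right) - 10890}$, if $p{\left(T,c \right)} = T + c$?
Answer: $i \sqrt{22355} \approx 149.52 i$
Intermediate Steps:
$\sqrt{\left(p{\left(-76,158 \right)} - 11547\right) - 10890} = \sqrt{\left(\left(-76 + 158\right) - 11547\right) - 10890} = \sqrt{\left(82 - 11547\right) - 10890} = \sqrt{-11465 - 10890} = \sqrt{-22355} = i \sqrt{22355}$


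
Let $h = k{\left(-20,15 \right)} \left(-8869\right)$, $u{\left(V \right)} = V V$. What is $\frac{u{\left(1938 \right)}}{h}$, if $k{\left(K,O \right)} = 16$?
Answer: $- \frac{938961}{35476} \approx -26.467$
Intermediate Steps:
$u{\left(V \right)} = V^{2}$
$h = -141904$ ($h = 16 \left(-8869\right) = -141904$)
$\frac{u{\left(1938 \right)}}{h} = \frac{1938^{2}}{-141904} = 3755844 \left(- \frac{1}{141904}\right) = - \frac{938961}{35476}$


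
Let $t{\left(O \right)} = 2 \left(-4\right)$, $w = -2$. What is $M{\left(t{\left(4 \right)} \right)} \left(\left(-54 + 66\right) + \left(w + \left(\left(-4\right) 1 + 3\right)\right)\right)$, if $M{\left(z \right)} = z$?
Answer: $-72$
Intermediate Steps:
$t{\left(O \right)} = -8$
$M{\left(t{\left(4 \right)} \right)} \left(\left(-54 + 66\right) + \left(w + \left(\left(-4\right) 1 + 3\right)\right)\right) = - 8 \left(\left(-54 + 66\right) + \left(-2 + \left(\left(-4\right) 1 + 3\right)\right)\right) = - 8 \left(12 + \left(-2 + \left(-4 + 3\right)\right)\right) = - 8 \left(12 - 3\right) = \left(-8\right) 9 = -72$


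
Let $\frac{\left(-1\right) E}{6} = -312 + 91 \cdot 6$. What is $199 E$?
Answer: $-279396$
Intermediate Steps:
$E = -1404$ ($E = - 6 \left(-312 + 91 \cdot 6\right) = - 6 \left(-312 + 546\right) = \left(-6\right) 234 = -1404$)
$199 E = 199 \left(-1404\right) = -279396$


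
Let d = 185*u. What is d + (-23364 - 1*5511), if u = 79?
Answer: -14260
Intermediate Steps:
d = 14615 (d = 185*79 = 14615)
d + (-23364 - 1*5511) = 14615 + (-23364 - 1*5511) = 14615 + (-23364 - 5511) = 14615 - 28875 = -14260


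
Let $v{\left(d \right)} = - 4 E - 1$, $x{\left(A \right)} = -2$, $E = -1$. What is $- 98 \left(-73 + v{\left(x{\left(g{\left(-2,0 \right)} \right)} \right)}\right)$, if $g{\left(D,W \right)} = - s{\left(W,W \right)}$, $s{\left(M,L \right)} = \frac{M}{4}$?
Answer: $6860$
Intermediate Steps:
$s{\left(M,L \right)} = \frac{M}{4}$ ($s{\left(M,L \right)} = M \frac{1}{4} = \frac{M}{4}$)
$g{\left(D,W \right)} = - \frac{W}{4}$
$v{\left(d \right)} = 3$ ($v{\left(d \right)} = \left(-4\right) \left(-1\right) - 1 = 4 - 1 = 3$)
$- 98 \left(-73 + v{\left(x{\left(g{\left(-2,0 \right)} \right)} \right)}\right) = - 98 \left(-73 + 3\right) = \left(-98\right) \left(-70\right) = 6860$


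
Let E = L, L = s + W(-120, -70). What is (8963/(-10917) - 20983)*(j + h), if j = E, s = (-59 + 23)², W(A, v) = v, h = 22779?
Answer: -5499074377870/10917 ≈ -5.0372e+8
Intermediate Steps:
s = 1296 (s = (-36)² = 1296)
L = 1226 (L = 1296 - 70 = 1226)
E = 1226
j = 1226
(8963/(-10917) - 20983)*(j + h) = (8963/(-10917) - 20983)*(1226 + 22779) = (8963*(-1/10917) - 20983)*24005 = (-8963/10917 - 20983)*24005 = -229080374/10917*24005 = -5499074377870/10917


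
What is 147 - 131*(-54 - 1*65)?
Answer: 15736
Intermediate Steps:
147 - 131*(-54 - 1*65) = 147 - 131*(-54 - 65) = 147 - 131*(-119) = 147 + 15589 = 15736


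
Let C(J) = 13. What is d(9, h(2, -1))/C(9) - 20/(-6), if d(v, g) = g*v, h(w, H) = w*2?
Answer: 238/39 ≈ 6.1026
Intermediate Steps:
h(w, H) = 2*w
d(9, h(2, -1))/C(9) - 20/(-6) = ((2*2)*9)/13 - 20/(-6) = (4*9)*(1/13) - 20*(-1/6) = 36*(1/13) + 10/3 = 36/13 + 10/3 = 238/39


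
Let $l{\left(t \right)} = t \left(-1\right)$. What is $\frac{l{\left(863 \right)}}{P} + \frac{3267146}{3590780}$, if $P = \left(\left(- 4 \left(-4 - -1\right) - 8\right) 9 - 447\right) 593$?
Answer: $\frac{399688733849}{437577836970} \approx 0.91341$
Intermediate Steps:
$l{\left(t \right)} = - t$
$P = -243723$ ($P = \left(\left(- 4 \left(-4 + 1\right) - 8\right) 9 - 447\right) 593 = \left(\left(\left(-4\right) \left(-3\right) - 8\right) 9 - 447\right) 593 = \left(\left(12 - 8\right) 9 - 447\right) 593 = \left(4 \cdot 9 - 447\right) 593 = \left(36 - 447\right) 593 = \left(-411\right) 593 = -243723$)
$\frac{l{\left(863 \right)}}{P} + \frac{3267146}{3590780} = \frac{\left(-1\right) 863}{-243723} + \frac{3267146}{3590780} = \left(-863\right) \left(- \frac{1}{243723}\right) + 3267146 \cdot \frac{1}{3590780} = \frac{863}{243723} + \frac{1633573}{1795390} = \frac{399688733849}{437577836970}$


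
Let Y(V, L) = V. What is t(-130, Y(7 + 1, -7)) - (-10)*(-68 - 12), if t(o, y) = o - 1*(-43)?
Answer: -887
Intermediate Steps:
t(o, y) = 43 + o (t(o, y) = o + 43 = 43 + o)
t(-130, Y(7 + 1, -7)) - (-10)*(-68 - 12) = (43 - 130) - (-10)*(-68 - 12) = -87 - (-10)*(-80) = -87 - 1*800 = -87 - 800 = -887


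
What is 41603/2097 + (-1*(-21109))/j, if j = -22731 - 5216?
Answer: 1118413468/58604859 ≈ 19.084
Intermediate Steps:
j = -27947
41603/2097 + (-1*(-21109))/j = 41603/2097 - 1*(-21109)/(-27947) = 41603*(1/2097) + 21109*(-1/27947) = 41603/2097 - 21109/27947 = 1118413468/58604859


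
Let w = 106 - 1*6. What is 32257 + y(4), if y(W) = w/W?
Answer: 32282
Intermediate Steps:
w = 100 (w = 106 - 6 = 100)
y(W) = 100/W
32257 + y(4) = 32257 + 100/4 = 32257 + 100*(¼) = 32257 + 25 = 32282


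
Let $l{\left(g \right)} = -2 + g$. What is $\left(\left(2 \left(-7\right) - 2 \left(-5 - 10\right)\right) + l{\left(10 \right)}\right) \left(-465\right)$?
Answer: $-11160$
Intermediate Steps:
$\left(\left(2 \left(-7\right) - 2 \left(-5 - 10\right)\right) + l{\left(10 \right)}\right) \left(-465\right) = \left(\left(2 \left(-7\right) - 2 \left(-5 - 10\right)\right) + \left(-2 + 10\right)\right) \left(-465\right) = \left(\left(-14 - 2 \left(-5 - 10\right)\right) + 8\right) \left(-465\right) = \left(\left(-14 - -30\right) + 8\right) \left(-465\right) = \left(\left(-14 + 30\right) + 8\right) \left(-465\right) = \left(16 + 8\right) \left(-465\right) = 24 \left(-465\right) = -11160$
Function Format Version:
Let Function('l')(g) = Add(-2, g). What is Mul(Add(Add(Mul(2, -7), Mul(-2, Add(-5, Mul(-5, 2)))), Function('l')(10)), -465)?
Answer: -11160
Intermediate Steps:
Mul(Add(Add(Mul(2, -7), Mul(-2, Add(-5, Mul(-5, 2)))), Function('l')(10)), -465) = Mul(Add(Add(Mul(2, -7), Mul(-2, Add(-5, Mul(-5, 2)))), Add(-2, 10)), -465) = Mul(Add(Add(-14, Mul(-2, Add(-5, -10))), 8), -465) = Mul(Add(Add(-14, Mul(-2, -15)), 8), -465) = Mul(Add(Add(-14, 30), 8), -465) = Mul(Add(16, 8), -465) = Mul(24, -465) = -11160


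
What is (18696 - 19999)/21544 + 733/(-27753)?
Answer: -51953911/597910632 ≈ -0.086892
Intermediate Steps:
(18696 - 19999)/21544 + 733/(-27753) = -1303*1/21544 + 733*(-1/27753) = -1303/21544 - 733/27753 = -51953911/597910632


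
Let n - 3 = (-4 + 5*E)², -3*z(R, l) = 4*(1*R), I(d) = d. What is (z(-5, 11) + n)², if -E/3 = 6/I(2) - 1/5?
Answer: 40666129/9 ≈ 4.5185e+6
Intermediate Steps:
E = -42/5 (E = -3*(6/2 - 1/5) = -3*(6*(½) - 1*⅕) = -3*(3 - ⅕) = -3*14/5 = -42/5 ≈ -8.4000)
z(R, l) = -4*R/3 (z(R, l) = -4*1*R/3 = -4*R/3)
n = 2119 (n = 3 + (-4 + 5*(-42/5))² = 3 + (-4 - 42)² = 3 + (-46)² = 3 + 2116 = 2119)
(z(-5, 11) + n)² = (-4/3*(-5) + 2119)² = (20/3 + 2119)² = (6377/3)² = 40666129/9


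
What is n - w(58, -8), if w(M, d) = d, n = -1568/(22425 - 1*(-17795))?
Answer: 80048/10055 ≈ 7.9610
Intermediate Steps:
n = -392/10055 (n = -1568/(22425 + 17795) = -1568/40220 = -1568*1/40220 = -392/10055 ≈ -0.038986)
n - w(58, -8) = -392/10055 - 1*(-8) = -392/10055 + 8 = 80048/10055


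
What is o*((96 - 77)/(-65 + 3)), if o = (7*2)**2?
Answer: -1862/31 ≈ -60.065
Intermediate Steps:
o = 196 (o = 14**2 = 196)
o*((96 - 77)/(-65 + 3)) = 196*((96 - 77)/(-65 + 3)) = 196*(19/(-62)) = 196*(19*(-1/62)) = 196*(-19/62) = -1862/31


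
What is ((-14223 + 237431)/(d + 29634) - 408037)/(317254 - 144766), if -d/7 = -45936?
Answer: -71648329337/30287685384 ≈ -2.3656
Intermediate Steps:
d = 321552 (d = -7*(-45936) = 321552)
((-14223 + 237431)/(d + 29634) - 408037)/(317254 - 144766) = ((-14223 + 237431)/(321552 + 29634) - 408037)/(317254 - 144766) = (223208/351186 - 408037)/172488 = (223208*(1/351186) - 408037)*(1/172488) = (111604/175593 - 408037)*(1/172488) = -71648329337/175593*1/172488 = -71648329337/30287685384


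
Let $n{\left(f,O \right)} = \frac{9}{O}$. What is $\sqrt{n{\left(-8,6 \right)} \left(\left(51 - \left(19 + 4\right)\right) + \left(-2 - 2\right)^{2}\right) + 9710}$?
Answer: $4 \sqrt{611} \approx 98.874$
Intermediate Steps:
$\sqrt{n{\left(-8,6 \right)} \left(\left(51 - \left(19 + 4\right)\right) + \left(-2 - 2\right)^{2}\right) + 9710} = \sqrt{\frac{9}{6} \left(\left(51 - \left(19 + 4\right)\right) + \left(-2 - 2\right)^{2}\right) + 9710} = \sqrt{9 \cdot \frac{1}{6} \left(\left(51 - 23\right) + \left(-4\right)^{2}\right) + 9710} = \sqrt{\frac{3 \left(\left(51 - 23\right) + 16\right)}{2} + 9710} = \sqrt{\frac{3 \left(28 + 16\right)}{2} + 9710} = \sqrt{\frac{3}{2} \cdot 44 + 9710} = \sqrt{66 + 9710} = \sqrt{9776} = 4 \sqrt{611}$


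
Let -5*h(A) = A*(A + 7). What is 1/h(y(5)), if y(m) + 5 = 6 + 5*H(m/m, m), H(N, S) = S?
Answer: -5/858 ≈ -0.0058275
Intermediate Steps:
y(m) = 1 + 5*m (y(m) = -5 + (6 + 5*m) = 1 + 5*m)
h(A) = -A*(7 + A)/5 (h(A) = -A*(A + 7)/5 = -A*(7 + A)/5)
1/h(y(5)) = 1/(-(1 + 5*5)*(7 + (1 + 5*5))/5) = 1/(-(1 + 25)*(7 + (1 + 25))/5) = 1/(-1/5*26*(7 + 26)) = 1/(-1/5*26*33) = 1/(-858/5) = -5/858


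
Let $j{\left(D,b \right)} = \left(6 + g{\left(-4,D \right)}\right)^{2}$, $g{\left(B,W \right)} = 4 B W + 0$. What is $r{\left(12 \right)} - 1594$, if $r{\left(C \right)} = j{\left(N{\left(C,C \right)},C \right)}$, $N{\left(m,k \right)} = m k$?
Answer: $5279210$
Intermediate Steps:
$g{\left(B,W \right)} = 4 B W$ ($g{\left(B,W \right)} = 4 B W + 0 = 4 B W$)
$N{\left(m,k \right)} = k m$
$j{\left(D,b \right)} = \left(6 - 16 D\right)^{2}$ ($j{\left(D,b \right)} = \left(6 + 4 \left(-4\right) D\right)^{2} = \left(6 - 16 D\right)^{2}$)
$r{\left(C \right)} = 4 \left(-3 + 8 C^{2}\right)^{2}$ ($r{\left(C \right)} = 4 \left(-3 + 8 C C\right)^{2} = 4 \left(-3 + 8 C^{2}\right)^{2}$)
$r{\left(12 \right)} - 1594 = 4 \left(-3 + 8 \cdot 12^{2}\right)^{2} - 1594 = 4 \left(-3 + 8 \cdot 144\right)^{2} - 1594 = 4 \left(-3 + 1152\right)^{2} - 1594 = 4 \cdot 1149^{2} - 1594 = 4 \cdot 1320201 - 1594 = 5280804 - 1594 = 5279210$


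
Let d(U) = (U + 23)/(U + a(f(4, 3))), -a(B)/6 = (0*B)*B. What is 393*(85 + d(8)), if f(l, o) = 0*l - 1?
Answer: 279423/8 ≈ 34928.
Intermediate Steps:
f(l, o) = -1 (f(l, o) = 0 - 1 = -1)
a(B) = 0 (a(B) = -6*0*B*B = -0*B = -6*0 = 0)
d(U) = (23 + U)/U (d(U) = (U + 23)/(U + 0) = (23 + U)/U)
393*(85 + d(8)) = 393*(85 + (23 + 8)/8) = 393*(85 + (⅛)*31) = 393*(85 + 31/8) = 393*(711/8) = 279423/8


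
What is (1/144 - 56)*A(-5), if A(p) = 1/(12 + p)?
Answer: -8063/1008 ≈ -7.9990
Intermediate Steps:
(1/144 - 56)*A(-5) = (1/144 - 56)/(12 - 5) = (1/144 - 56)/7 = -8063/144*1/7 = -8063/1008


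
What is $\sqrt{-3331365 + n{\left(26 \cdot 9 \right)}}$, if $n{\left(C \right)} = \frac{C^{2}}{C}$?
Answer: $i \sqrt{3331131} \approx 1825.1 i$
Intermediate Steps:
$n{\left(C \right)} = C$
$\sqrt{-3331365 + n{\left(26 \cdot 9 \right)}} = \sqrt{-3331365 + 26 \cdot 9} = \sqrt{-3331365 + 234} = \sqrt{-3331131} = i \sqrt{3331131}$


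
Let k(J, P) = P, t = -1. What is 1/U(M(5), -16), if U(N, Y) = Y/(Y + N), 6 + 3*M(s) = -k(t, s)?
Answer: 59/48 ≈ 1.2292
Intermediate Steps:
M(s) = -2 - s/3 (M(s) = -2 + (-s)/3 = -2 - s/3)
U(N, Y) = Y/(N + Y)
1/U(M(5), -16) = 1/(-16/((-2 - ⅓*5) - 16)) = 1/(-16/((-2 - 5/3) - 16)) = 1/(-16/(-11/3 - 16)) = 1/(-16/(-59/3)) = 1/(-16*(-3/59)) = 1/(48/59) = 59/48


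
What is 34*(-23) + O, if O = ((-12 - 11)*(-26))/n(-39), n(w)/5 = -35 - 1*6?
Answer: -160908/205 ≈ -784.92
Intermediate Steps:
n(w) = -205 (n(w) = 5*(-35 - 1*6) = 5*(-35 - 6) = 5*(-41) = -205)
O = -598/205 (O = ((-12 - 11)*(-26))/(-205) = -23*(-26)*(-1/205) = 598*(-1/205) = -598/205 ≈ -2.9171)
34*(-23) + O = 34*(-23) - 598/205 = -782 - 598/205 = -160908/205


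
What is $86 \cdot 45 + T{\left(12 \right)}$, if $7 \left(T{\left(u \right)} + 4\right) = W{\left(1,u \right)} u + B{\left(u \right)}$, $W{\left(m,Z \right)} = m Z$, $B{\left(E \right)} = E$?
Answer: $\frac{27218}{7} \approx 3888.3$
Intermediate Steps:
$W{\left(m,Z \right)} = Z m$
$T{\left(u \right)} = -4 + \frac{u}{7} + \frac{u^{2}}{7}$ ($T{\left(u \right)} = -4 + \frac{u 1 u + u}{7} = -4 + \frac{u u + u}{7} = -4 + \frac{u^{2} + u}{7} = -4 + \frac{u + u^{2}}{7} = -4 + \left(\frac{u}{7} + \frac{u^{2}}{7}\right) = -4 + \frac{u}{7} + \frac{u^{2}}{7}$)
$86 \cdot 45 + T{\left(12 \right)} = 86 \cdot 45 + \left(-4 + \frac{1}{7} \cdot 12 + \frac{12^{2}}{7}\right) = 3870 + \left(-4 + \frac{12}{7} + \frac{1}{7} \cdot 144\right) = 3870 + \left(-4 + \frac{12}{7} + \frac{144}{7}\right) = 3870 + \frac{128}{7} = \frac{27218}{7}$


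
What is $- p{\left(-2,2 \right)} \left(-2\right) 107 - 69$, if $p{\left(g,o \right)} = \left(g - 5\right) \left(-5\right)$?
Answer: $7421$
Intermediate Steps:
$p{\left(g,o \right)} = 25 - 5 g$ ($p{\left(g,o \right)} = \left(g - 5\right) \left(-5\right) = \left(-5 + g\right) \left(-5\right) = 25 - 5 g$)
$- p{\left(-2,2 \right)} \left(-2\right) 107 - 69 = - (25 - -10) \left(-2\right) 107 - 69 = - (25 + 10) \left(-2\right) 107 - 69 = \left(-1\right) 35 \left(-2\right) 107 - 69 = \left(-35\right) \left(-2\right) 107 - 69 = 70 \cdot 107 - 69 = 7490 - 69 = 7421$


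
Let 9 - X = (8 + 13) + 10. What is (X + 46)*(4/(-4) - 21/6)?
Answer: -108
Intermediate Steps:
X = -22 (X = 9 - ((8 + 13) + 10) = 9 - (21 + 10) = 9 - 1*31 = 9 - 31 = -22)
(X + 46)*(4/(-4) - 21/6) = (-22 + 46)*(4/(-4) - 21/6) = 24*(4*(-¼) - 21*⅙) = 24*(-1 - 7/2) = 24*(-9/2) = -108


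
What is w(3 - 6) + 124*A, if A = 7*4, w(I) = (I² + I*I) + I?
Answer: 3487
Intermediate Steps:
w(I) = I + 2*I² (w(I) = (I² + I²) + I = 2*I² + I = I + 2*I²)
A = 28
w(3 - 6) + 124*A = (3 - 6)*(1 + 2*(3 - 6)) + 124*28 = -3*(1 + 2*(-3)) + 3472 = -3*(1 - 6) + 3472 = -3*(-5) + 3472 = 15 + 3472 = 3487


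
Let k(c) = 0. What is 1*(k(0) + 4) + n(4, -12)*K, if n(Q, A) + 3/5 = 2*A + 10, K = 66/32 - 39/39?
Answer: -921/80 ≈ -11.512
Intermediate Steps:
K = 17/16 (K = 66*(1/32) - 39*1/39 = 33/16 - 1 = 17/16 ≈ 1.0625)
n(Q, A) = 47/5 + 2*A (n(Q, A) = -⅗ + (2*A + 10) = -⅗ + (10 + 2*A) = 47/5 + 2*A)
1*(k(0) + 4) + n(4, -12)*K = 1*(0 + 4) + (47/5 + 2*(-12))*(17/16) = 1*4 + (47/5 - 24)*(17/16) = 4 - 73/5*17/16 = 4 - 1241/80 = -921/80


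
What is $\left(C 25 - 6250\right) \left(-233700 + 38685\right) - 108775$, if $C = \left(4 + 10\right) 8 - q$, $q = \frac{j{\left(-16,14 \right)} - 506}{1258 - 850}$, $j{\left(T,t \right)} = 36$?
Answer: $\frac{45361217925}{68} \approx 6.6708 \cdot 10^{8}$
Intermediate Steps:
$q = - \frac{235}{204}$ ($q = \frac{36 - 506}{1258 - 850} = - \frac{470}{408} = \left(-470\right) \frac{1}{408} = - \frac{235}{204} \approx -1.152$)
$C = \frac{23083}{204}$ ($C = \left(4 + 10\right) 8 - - \frac{235}{204} = 14 \cdot 8 + \frac{235}{204} = 112 + \frac{235}{204} = \frac{23083}{204} \approx 113.15$)
$\left(C 25 - 6250\right) \left(-233700 + 38685\right) - 108775 = \left(\frac{23083}{204} \cdot 25 - 6250\right) \left(-233700 + 38685\right) - 108775 = \left(\frac{577075}{204} - 6250\right) \left(-195015\right) - 108775 = \left(- \frac{697925}{204}\right) \left(-195015\right) - 108775 = \frac{45368614625}{68} - 108775 = \frac{45361217925}{68}$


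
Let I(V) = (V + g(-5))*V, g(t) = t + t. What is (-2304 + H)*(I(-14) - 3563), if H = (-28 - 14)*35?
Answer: 12178698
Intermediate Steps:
g(t) = 2*t
I(V) = V*(-10 + V) (I(V) = (V + 2*(-5))*V = (V - 10)*V = (-10 + V)*V = V*(-10 + V))
H = -1470 (H = -42*35 = -1470)
(-2304 + H)*(I(-14) - 3563) = (-2304 - 1470)*(-14*(-10 - 14) - 3563) = -3774*(-14*(-24) - 3563) = -3774*(336 - 3563) = -3774*(-3227) = 12178698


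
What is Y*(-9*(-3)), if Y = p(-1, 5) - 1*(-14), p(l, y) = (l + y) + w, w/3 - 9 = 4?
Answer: 1539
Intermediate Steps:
w = 39 (w = 27 + 3*4 = 27 + 12 = 39)
p(l, y) = 39 + l + y (p(l, y) = (l + y) + 39 = 39 + l + y)
Y = 57 (Y = (39 - 1 + 5) - 1*(-14) = 43 + 14 = 57)
Y*(-9*(-3)) = 57*(-9*(-3)) = 57*27 = 1539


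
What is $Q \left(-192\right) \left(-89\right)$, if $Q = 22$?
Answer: $375936$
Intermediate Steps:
$Q \left(-192\right) \left(-89\right) = 22 \left(-192\right) \left(-89\right) = \left(-4224\right) \left(-89\right) = 375936$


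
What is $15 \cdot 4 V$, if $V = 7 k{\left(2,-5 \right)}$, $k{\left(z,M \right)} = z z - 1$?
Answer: $1260$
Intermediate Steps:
$k{\left(z,M \right)} = -1 + z^{2}$ ($k{\left(z,M \right)} = z^{2} - 1 = -1 + z^{2}$)
$V = 21$ ($V = 7 \left(-1 + 2^{2}\right) = 7 \left(-1 + 4\right) = 7 \cdot 3 = 21$)
$15 \cdot 4 V = 15 \cdot 4 \cdot 21 = 60 \cdot 21 = 1260$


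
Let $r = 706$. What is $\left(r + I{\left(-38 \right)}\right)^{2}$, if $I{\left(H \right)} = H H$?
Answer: $4622500$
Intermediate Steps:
$I{\left(H \right)} = H^{2}$
$\left(r + I{\left(-38 \right)}\right)^{2} = \left(706 + \left(-38\right)^{2}\right)^{2} = \left(706 + 1444\right)^{2} = 2150^{2} = 4622500$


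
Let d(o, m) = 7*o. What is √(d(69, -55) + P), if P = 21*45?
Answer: 2*√357 ≈ 37.789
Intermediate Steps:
P = 945
√(d(69, -55) + P) = √(7*69 + 945) = √(483 + 945) = √1428 = 2*√357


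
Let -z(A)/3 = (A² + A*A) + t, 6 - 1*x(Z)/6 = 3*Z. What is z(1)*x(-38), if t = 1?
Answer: -6480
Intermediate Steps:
x(Z) = 36 - 18*Z
z(A) = -3 - 6*A² (z(A) = -3*((A² + A*A) + 1) = -3*((A² + A²) + 1) = -3*(2*A² + 1) = -3*(1 + 2*A²) = -3 - 6*A²)
z(1)*x(-38) = (-3 - 6*1²)*(36 - 18*(-38)) = (-3 - 6*1)*(36 + 684) = (-3 - 6)*720 = -9*720 = -6480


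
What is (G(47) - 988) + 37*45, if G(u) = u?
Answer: 724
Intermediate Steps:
(G(47) - 988) + 37*45 = (47 - 988) + 37*45 = -941 + 1665 = 724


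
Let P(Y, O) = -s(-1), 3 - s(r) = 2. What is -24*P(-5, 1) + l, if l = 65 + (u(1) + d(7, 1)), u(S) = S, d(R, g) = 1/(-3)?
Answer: 269/3 ≈ 89.667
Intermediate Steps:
d(R, g) = -⅓
s(r) = 1 (s(r) = 3 - 1*2 = 3 - 2 = 1)
l = 197/3 (l = 65 + (1 - ⅓) = 65 + ⅔ = 197/3 ≈ 65.667)
P(Y, O) = -1 (P(Y, O) = -1*1 = -1)
-24*P(-5, 1) + l = -24*(-1) + 197/3 = 24 + 197/3 = 269/3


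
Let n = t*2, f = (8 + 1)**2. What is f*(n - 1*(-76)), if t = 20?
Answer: 9396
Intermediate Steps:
f = 81 (f = 9**2 = 81)
n = 40 (n = 20*2 = 40)
f*(n - 1*(-76)) = 81*(40 - 1*(-76)) = 81*(40 + 76) = 81*116 = 9396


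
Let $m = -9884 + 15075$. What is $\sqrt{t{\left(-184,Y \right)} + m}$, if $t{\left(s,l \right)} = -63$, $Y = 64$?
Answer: $2 \sqrt{1282} \approx 71.61$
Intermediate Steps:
$m = 5191$
$\sqrt{t{\left(-184,Y \right)} + m} = \sqrt{-63 + 5191} = \sqrt{5128} = 2 \sqrt{1282}$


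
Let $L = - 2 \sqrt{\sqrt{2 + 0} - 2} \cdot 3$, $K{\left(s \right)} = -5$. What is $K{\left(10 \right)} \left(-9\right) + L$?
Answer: $45 - 6 \sqrt{-2 + \sqrt{2}} \approx 45.0 - 4.5922 i$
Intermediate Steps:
$L = - 6 \sqrt{-2 + \sqrt{2}}$ ($L = - 2 \sqrt{\sqrt{2} - 2} \cdot 3 = - 2 \sqrt{-2 + \sqrt{2}} \cdot 3 = - 6 \sqrt{-2 + \sqrt{2}} \approx - 4.5922 i$)
$K{\left(10 \right)} \left(-9\right) + L = \left(-5\right) \left(-9\right) - 6 i \sqrt{2 - \sqrt{2}} = 45 - 6 i \sqrt{2 - \sqrt{2}}$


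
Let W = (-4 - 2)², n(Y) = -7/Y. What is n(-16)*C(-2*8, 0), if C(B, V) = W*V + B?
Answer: -7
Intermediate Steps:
W = 36 (W = (-6)² = 36)
C(B, V) = B + 36*V (C(B, V) = 36*V + B = B + 36*V)
n(-16)*C(-2*8, 0) = (-7/(-16))*(-2*8 + 36*0) = (-7*(-1/16))*(-16 + 0) = (7/16)*(-16) = -7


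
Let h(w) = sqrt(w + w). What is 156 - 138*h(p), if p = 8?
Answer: -396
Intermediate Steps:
h(w) = sqrt(2)*sqrt(w) (h(w) = sqrt(2*w) = sqrt(2)*sqrt(w))
156 - 138*h(p) = 156 - 138*sqrt(2)*sqrt(8) = 156 - 138*sqrt(2)*2*sqrt(2) = 156 - 138*4 = 156 - 552 = -396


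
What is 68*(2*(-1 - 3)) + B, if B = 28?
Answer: -516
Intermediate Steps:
68*(2*(-1 - 3)) + B = 68*(2*(-1 - 3)) + 28 = 68*(2*(-4)) + 28 = 68*(-8) + 28 = -544 + 28 = -516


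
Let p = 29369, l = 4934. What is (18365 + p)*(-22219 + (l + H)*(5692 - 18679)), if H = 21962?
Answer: -16674468136114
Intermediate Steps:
(18365 + p)*(-22219 + (l + H)*(5692 - 18679)) = (18365 + 29369)*(-22219 + (4934 + 21962)*(5692 - 18679)) = 47734*(-22219 + 26896*(-12987)) = 47734*(-22219 - 349298352) = 47734*(-349320571) = -16674468136114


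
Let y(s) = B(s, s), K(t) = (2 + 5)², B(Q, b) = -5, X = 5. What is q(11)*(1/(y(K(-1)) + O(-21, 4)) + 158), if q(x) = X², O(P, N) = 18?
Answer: 51375/13 ≈ 3951.9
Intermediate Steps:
q(x) = 25 (q(x) = 5² = 25)
K(t) = 49 (K(t) = 7² = 49)
y(s) = -5
q(11)*(1/(y(K(-1)) + O(-21, 4)) + 158) = 25*(1/(-5 + 18) + 158) = 25*(1/13 + 158) = 25*(2055/13) = 51375/13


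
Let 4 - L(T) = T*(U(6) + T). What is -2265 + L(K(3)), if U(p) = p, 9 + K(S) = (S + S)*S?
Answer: -2396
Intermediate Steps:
K(S) = -9 + 2*S**2 (K(S) = -9 + (S + S)*S = -9 + (2*S)*S = -9 + 2*S**2)
L(T) = 4 - T*(6 + T)
-2265 + L(K(3)) = -2265 + (4 - (-9 + 2*3**2)**2 - 6*(-9 + 2*3**2)) = -2265 + (4 - (-9 + 2*9)**2 - 6*(-9 + 2*9)) = -2265 + (4 - (-9 + 18)**2 - 6*(-9 + 18)) = -2265 + (4 - 1*9**2 - 6*9) = -2265 + (4 - 1*81 - 54) = -2265 + (4 - 81 - 54) = -2265 - 131 = -2396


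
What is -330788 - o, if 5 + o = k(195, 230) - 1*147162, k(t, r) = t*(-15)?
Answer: -180696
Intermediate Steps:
k(t, r) = -15*t
o = -150092 (o = -5 + (-15*195 - 1*147162) = -5 + (-2925 - 147162) = -5 - 150087 = -150092)
-330788 - o = -330788 - 1*(-150092) = -330788 + 150092 = -180696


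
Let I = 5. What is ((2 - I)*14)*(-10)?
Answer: 420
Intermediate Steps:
((2 - I)*14)*(-10) = ((2 - 1*5)*14)*(-10) = ((2 - 5)*14)*(-10) = -3*14*(-10) = -42*(-10) = 420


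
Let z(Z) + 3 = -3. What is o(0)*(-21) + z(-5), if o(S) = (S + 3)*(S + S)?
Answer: -6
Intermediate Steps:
z(Z) = -6 (z(Z) = -3 - 3 = -6)
o(S) = 2*S*(3 + S) (o(S) = (3 + S)*(2*S) = 2*S*(3 + S))
o(0)*(-21) + z(-5) = (2*0*(3 + 0))*(-21) - 6 = (2*0*3)*(-21) - 6 = 0*(-21) - 6 = 0 - 6 = -6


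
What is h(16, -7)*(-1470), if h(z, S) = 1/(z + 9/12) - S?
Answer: -695310/67 ≈ -10378.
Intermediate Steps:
h(z, S) = 1/(3/4 + z) - S (h(z, S) = 1/(z + 9*(1/12)) - S = 1/(z + 3/4) - S = 1/(3/4 + z) - S)
h(16, -7)*(-1470) = ((4 - 3*(-7) - 4*(-7)*16)/(3 + 4*16))*(-1470) = ((4 + 21 + 448)/(3 + 64))*(-1470) = (473/67)*(-1470) = -695310/67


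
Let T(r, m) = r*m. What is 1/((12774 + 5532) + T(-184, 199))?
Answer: -1/18310 ≈ -5.4615e-5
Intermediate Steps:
T(r, m) = m*r
1/((12774 + 5532) + T(-184, 199)) = 1/((12774 + 5532) + 199*(-184)) = 1/(18306 - 36616) = 1/(-18310) = -1/18310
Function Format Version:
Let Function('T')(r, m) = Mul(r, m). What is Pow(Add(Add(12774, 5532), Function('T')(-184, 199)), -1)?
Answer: Rational(-1, 18310) ≈ -5.4615e-5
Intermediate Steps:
Function('T')(r, m) = Mul(m, r)
Pow(Add(Add(12774, 5532), Function('T')(-184, 199)), -1) = Pow(Add(Add(12774, 5532), Mul(199, -184)), -1) = Pow(Add(18306, -36616), -1) = Pow(-18310, -1) = Rational(-1, 18310)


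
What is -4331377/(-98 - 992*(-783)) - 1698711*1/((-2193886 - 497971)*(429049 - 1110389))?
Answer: -567432091210723777/101743452779010460 ≈ -5.5771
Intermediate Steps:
-4331377/(-98 - 992*(-783)) - 1698711*1/((-2193886 - 497971)*(429049 - 1110389)) = -4331377/(-98 + 776736) - 1698711/((-681340*(-2691857))) = -4331377/776638 - 1698711/1834069848380 = -4331377*1/776638 - 1698711*1/1834069848380 = -4331377/776638 - 242673/262009978340 = -567432091210723777/101743452779010460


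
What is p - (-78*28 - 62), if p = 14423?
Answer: 16669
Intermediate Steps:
p - (-78*28 - 62) = 14423 - (-78*28 - 62) = 14423 - (-2184 - 62) = 14423 - 1*(-2246) = 14423 + 2246 = 16669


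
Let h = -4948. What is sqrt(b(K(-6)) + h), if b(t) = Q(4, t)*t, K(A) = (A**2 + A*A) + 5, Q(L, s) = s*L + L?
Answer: 2*sqrt(4769) ≈ 138.12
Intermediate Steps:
Q(L, s) = L + L*s (Q(L, s) = L*s + L = L + L*s)
K(A) = 5 + 2*A**2 (K(A) = (A**2 + A**2) + 5 = 2*A**2 + 5 = 5 + 2*A**2)
b(t) = t*(4 + 4*t) (b(t) = (4*(1 + t))*t = (4 + 4*t)*t = t*(4 + 4*t))
sqrt(b(K(-6)) + h) = sqrt(4*(5 + 2*(-6)**2)*(1 + (5 + 2*(-6)**2)) - 4948) = sqrt(4*(5 + 2*36)*(1 + (5 + 2*36)) - 4948) = sqrt(4*(5 + 72)*(1 + (5 + 72)) - 4948) = sqrt(4*77*(1 + 77) - 4948) = sqrt(4*77*78 - 4948) = sqrt(24024 - 4948) = sqrt(19076) = 2*sqrt(4769)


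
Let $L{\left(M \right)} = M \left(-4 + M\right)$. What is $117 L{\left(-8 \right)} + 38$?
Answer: $11270$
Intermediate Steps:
$117 L{\left(-8 \right)} + 38 = 117 \left(- 8 \left(-4 - 8\right)\right) + 38 = 117 \left(\left(-8\right) \left(-12\right)\right) + 38 = 117 \cdot 96 + 38 = 11232 + 38 = 11270$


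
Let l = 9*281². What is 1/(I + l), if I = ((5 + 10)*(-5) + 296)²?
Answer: 1/759490 ≈ 1.3167e-6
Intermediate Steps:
l = 710649 (l = 9*78961 = 710649)
I = 48841 (I = (15*(-5) + 296)² = (-75 + 296)² = 221² = 48841)
1/(I + l) = 1/(48841 + 710649) = 1/759490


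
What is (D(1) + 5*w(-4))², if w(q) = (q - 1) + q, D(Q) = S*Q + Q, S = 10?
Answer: 1156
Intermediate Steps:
D(Q) = 11*Q (D(Q) = 10*Q + Q = 11*Q)
w(q) = -1 + 2*q (w(q) = (-1 + q) + q = -1 + 2*q)
(D(1) + 5*w(-4))² = (11*1 + 5*(-1 + 2*(-4)))² = (11 + 5*(-1 - 8))² = (11 + 5*(-9))² = (11 - 45)² = (-34)² = 1156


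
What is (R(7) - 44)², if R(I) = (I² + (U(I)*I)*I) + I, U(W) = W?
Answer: 126025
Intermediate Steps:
R(I) = I + I² + I³ (R(I) = (I² + (I*I)*I) + I = (I² + I²*I) + I = (I² + I³) + I = I + I² + I³)
(R(7) - 44)² = (7*(1 + 7 + 7²) - 44)² = (7*(1 + 7 + 49) - 44)² = (7*57 - 44)² = (399 - 44)² = 355² = 126025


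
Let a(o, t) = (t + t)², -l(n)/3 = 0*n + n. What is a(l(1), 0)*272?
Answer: 0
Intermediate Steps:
l(n) = -3*n (l(n) = -3*(0*n + n) = -3*(0 + n) = -3*n)
a(o, t) = 4*t² (a(o, t) = (2*t)² = 4*t²)
a(l(1), 0)*272 = (4*0²)*272 = (4*0)*272 = 0*272 = 0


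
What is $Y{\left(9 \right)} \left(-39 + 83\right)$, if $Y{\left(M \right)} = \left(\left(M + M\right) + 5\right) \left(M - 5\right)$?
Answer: $4048$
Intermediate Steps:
$Y{\left(M \right)} = \left(-5 + M\right) \left(5 + 2 M\right)$ ($Y{\left(M \right)} = \left(2 M + 5\right) \left(-5 + M\right) = \left(5 + 2 M\right) \left(-5 + M\right) = \left(-5 + M\right) \left(5 + 2 M\right)$)
$Y{\left(9 \right)} \left(-39 + 83\right) = \left(-25 - 45 + 2 \cdot 9^{2}\right) \left(-39 + 83\right) = \left(-25 - 45 + 2 \cdot 81\right) 44 = \left(-25 - 45 + 162\right) 44 = 92 \cdot 44 = 4048$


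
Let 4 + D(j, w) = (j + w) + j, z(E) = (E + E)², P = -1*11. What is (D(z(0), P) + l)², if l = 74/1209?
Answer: 326199721/1461681 ≈ 223.17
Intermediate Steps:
P = -11
z(E) = 4*E² (z(E) = (2*E)² = 4*E²)
l = 74/1209 (l = 74*(1/1209) = 74/1209 ≈ 0.061208)
D(j, w) = -4 + w + 2*j (D(j, w) = -4 + ((j + w) + j) = -4 + (w + 2*j) = -4 + w + 2*j)
(D(z(0), P) + l)² = ((-4 - 11 + 2*(4*0²)) + 74/1209)² = ((-4 - 11 + 2*(4*0)) + 74/1209)² = ((-4 - 11 + 2*0) + 74/1209)² = ((-4 - 11 + 0) + 74/1209)² = (-15 + 74/1209)² = (-18061/1209)² = 326199721/1461681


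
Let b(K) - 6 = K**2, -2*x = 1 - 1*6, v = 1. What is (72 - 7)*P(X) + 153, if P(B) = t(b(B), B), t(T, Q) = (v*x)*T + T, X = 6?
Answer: 9708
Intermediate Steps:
x = 5/2 (x = -(1 - 1*6)/2 = -(1 - 6)/2 = -1/2*(-5) = 5/2 ≈ 2.5000)
b(K) = 6 + K**2
t(T, Q) = 7*T/2 (t(T, Q) = (1*(5/2))*T + T = 5*T/2 + T = 7*T/2)
P(B) = 21 + 7*B**2/2 (P(B) = 7*(6 + B**2)/2 = 21 + 7*B**2/2)
(72 - 7)*P(X) + 153 = (72 - 7)*(21 + (7/2)*6**2) + 153 = 65*(21 + (7/2)*36) + 153 = 65*(21 + 126) + 153 = 65*147 + 153 = 9555 + 153 = 9708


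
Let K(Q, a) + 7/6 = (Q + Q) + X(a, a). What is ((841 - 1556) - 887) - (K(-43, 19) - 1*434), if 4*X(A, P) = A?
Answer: -13027/12 ≈ -1085.6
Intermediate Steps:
X(A, P) = A/4
K(Q, a) = -7/6 + 2*Q + a/4 (K(Q, a) = -7/6 + ((Q + Q) + a/4) = -7/6 + (2*Q + a/4) = -7/6 + 2*Q + a/4)
((841 - 1556) - 887) - (K(-43, 19) - 1*434) = ((841 - 1556) - 887) - ((-7/6 + 2*(-43) + (1/4)*19) - 1*434) = (-715 - 887) - ((-7/6 - 86 + 19/4) - 434) = -1602 - (-989/12 - 434) = -1602 - 1*(-6197/12) = -1602 + 6197/12 = -13027/12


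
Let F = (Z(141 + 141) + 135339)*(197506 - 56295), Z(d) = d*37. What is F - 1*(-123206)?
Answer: 20584874309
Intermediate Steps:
Z(d) = 37*d
F = 20584751103 (F = (37*(141 + 141) + 135339)*(197506 - 56295) = (37*282 + 135339)*141211 = (10434 + 135339)*141211 = 145773*141211 = 20584751103)
F - 1*(-123206) = 20584751103 - 1*(-123206) = 20584751103 + 123206 = 20584874309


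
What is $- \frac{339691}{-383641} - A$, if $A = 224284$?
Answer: $- \frac{86044198353}{383641} \approx -2.2428 \cdot 10^{5}$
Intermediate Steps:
$- \frac{339691}{-383641} - A = - \frac{339691}{-383641} - 224284 = \left(-339691\right) \left(- \frac{1}{383641}\right) - 224284 = \frac{339691}{383641} - 224284 = - \frac{86044198353}{383641}$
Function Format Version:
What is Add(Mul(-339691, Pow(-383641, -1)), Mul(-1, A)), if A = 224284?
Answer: Rational(-86044198353, 383641) ≈ -2.2428e+5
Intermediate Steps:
Add(Mul(-339691, Pow(-383641, -1)), Mul(-1, A)) = Add(Mul(-339691, Pow(-383641, -1)), Mul(-1, 224284)) = Add(Mul(-339691, Rational(-1, 383641)), -224284) = Add(Rational(339691, 383641), -224284) = Rational(-86044198353, 383641)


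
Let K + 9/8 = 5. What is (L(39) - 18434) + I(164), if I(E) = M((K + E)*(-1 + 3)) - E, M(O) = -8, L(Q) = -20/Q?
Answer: -725654/39 ≈ -18607.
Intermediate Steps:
K = 31/8 (K = -9/8 + 5 = 31/8 ≈ 3.8750)
I(E) = -8 - E
(L(39) - 18434) + I(164) = (-20/39 - 18434) + (-8 - 1*164) = (-20*1/39 - 18434) + (-8 - 164) = (-20/39 - 18434) - 172 = -718946/39 - 172 = -725654/39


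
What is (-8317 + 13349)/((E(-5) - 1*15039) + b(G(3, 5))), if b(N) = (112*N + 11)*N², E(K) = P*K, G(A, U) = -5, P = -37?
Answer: -5032/28579 ≈ -0.17607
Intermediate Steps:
E(K) = -37*K
b(N) = N²*(11 + 112*N) (b(N) = (11 + 112*N)*N² = N²*(11 + 112*N))
(-8317 + 13349)/((E(-5) - 1*15039) + b(G(3, 5))) = (-8317 + 13349)/((-37*(-5) - 1*15039) + (-5)²*(11 + 112*(-5))) = 5032/((185 - 15039) + 25*(11 - 560)) = 5032/(-14854 + 25*(-549)) = 5032/(-14854 - 13725) = 5032/(-28579) = 5032*(-1/28579) = -5032/28579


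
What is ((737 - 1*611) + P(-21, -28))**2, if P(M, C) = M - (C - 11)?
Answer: 20736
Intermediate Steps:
P(M, C) = 11 + M - C (P(M, C) = M - (-11 + C) = M + (11 - C) = 11 + M - C)
((737 - 1*611) + P(-21, -28))**2 = ((737 - 1*611) + (11 - 21 - 1*(-28)))**2 = ((737 - 611) + (11 - 21 + 28))**2 = (126 + 18)**2 = 144**2 = 20736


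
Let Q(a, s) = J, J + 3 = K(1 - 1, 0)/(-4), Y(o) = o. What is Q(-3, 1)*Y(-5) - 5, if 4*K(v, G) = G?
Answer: 10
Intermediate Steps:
K(v, G) = G/4
J = -3 (J = -3 + ((¼)*0)/(-4) = -3 + 0*(-¼) = -3 + 0 = -3)
Q(a, s) = -3
Q(-3, 1)*Y(-5) - 5 = -3*(-5) - 5 = 15 - 5 = 10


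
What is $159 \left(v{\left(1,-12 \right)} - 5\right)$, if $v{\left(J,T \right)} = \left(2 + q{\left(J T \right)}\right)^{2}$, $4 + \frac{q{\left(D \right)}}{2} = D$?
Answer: $142305$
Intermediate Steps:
$q{\left(D \right)} = -8 + 2 D$
$v{\left(J,T \right)} = \left(-6 + 2 J T\right)^{2}$ ($v{\left(J,T \right)} = \left(2 + \left(-8 + 2 J T\right)\right)^{2} = \left(-6 + 2 J T\right)^{2}$)
$159 \left(v{\left(1,-12 \right)} - 5\right) = 159 \left(4 \left(-3 + 1 \left(-12\right)\right)^{2} - 5\right) = 159 \left(4 \left(-3 - 12\right)^{2} - 5\right) = 159 \left(4 \left(-15\right)^{2} - 5\right) = 159 \left(4 \cdot 225 - 5\right) = 159 \left(900 - 5\right) = 159 \cdot 895 = 142305$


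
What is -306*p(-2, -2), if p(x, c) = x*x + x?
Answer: -612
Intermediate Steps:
p(x, c) = x + x**2 (p(x, c) = x**2 + x = x + x**2)
-306*p(-2, -2) = -(-612)*(1 - 2) = -(-612)*(-1) = -306*2 = -612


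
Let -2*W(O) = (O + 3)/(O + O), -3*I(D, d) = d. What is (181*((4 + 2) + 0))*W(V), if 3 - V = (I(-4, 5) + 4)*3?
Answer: -543/8 ≈ -67.875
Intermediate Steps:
I(D, d) = -d/3
V = -4 (V = 3 - (-1/3*5 + 4)*3 = 3 - (-5/3 + 4)*3 = 3 - 7*3/3 = 3 - 1*7 = 3 - 7 = -4)
W(O) = -(3 + O)/(4*O) (W(O) = -(O + 3)/(2*(O + O)) = -(3 + O)/(2*(2*O)) = -(3 + O)*1/(2*O)/2 = -(3 + O)/(4*O))
(181*((4 + 2) + 0))*W(V) = (181*((4 + 2) + 0))*((1/4)*(-3 - 1*(-4))/(-4)) = (181*(6 + 0))*((1/4)*(-1/4)*(-3 + 4)) = (181*6)*((1/4)*(-1/4)*1) = 1086*(-1/16) = -543/8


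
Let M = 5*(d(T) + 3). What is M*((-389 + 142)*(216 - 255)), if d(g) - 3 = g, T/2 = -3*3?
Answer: -577980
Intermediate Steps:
T = -18 (T = 2*(-3*3) = 2*(-9) = -18)
d(g) = 3 + g
M = -60 (M = 5*((3 - 18) + 3) = 5*(-15 + 3) = 5*(-12) = -60)
M*((-389 + 142)*(216 - 255)) = -60*(-389 + 142)*(216 - 255) = -(-14820)*(-39) = -60*9633 = -577980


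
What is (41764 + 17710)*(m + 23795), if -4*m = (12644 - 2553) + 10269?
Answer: 1112461170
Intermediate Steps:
m = -5090 (m = -((12644 - 2553) + 10269)/4 = -(10091 + 10269)/4 = -¼*20360 = -5090)
(41764 + 17710)*(m + 23795) = (41764 + 17710)*(-5090 + 23795) = 59474*18705 = 1112461170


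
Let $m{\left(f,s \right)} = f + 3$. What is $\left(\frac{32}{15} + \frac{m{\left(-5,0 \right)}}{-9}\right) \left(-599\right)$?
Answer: $- \frac{63494}{45} \approx -1411.0$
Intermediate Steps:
$m{\left(f,s \right)} = 3 + f$
$\left(\frac{32}{15} + \frac{m{\left(-5,0 \right)}}{-9}\right) \left(-599\right) = \left(\frac{32}{15} + \frac{3 - 5}{-9}\right) \left(-599\right) = \left(32 \cdot \frac{1}{15} - - \frac{2}{9}\right) \left(-599\right) = \left(\frac{32}{15} + \frac{2}{9}\right) \left(-599\right) = \frac{106}{45} \left(-599\right) = - \frac{63494}{45}$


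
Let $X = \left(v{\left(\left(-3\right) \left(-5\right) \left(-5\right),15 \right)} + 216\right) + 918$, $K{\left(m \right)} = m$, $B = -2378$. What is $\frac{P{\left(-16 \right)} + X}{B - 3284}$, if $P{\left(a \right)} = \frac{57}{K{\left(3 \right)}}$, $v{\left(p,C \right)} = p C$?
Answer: $- \frac{14}{2831} \approx -0.0049452$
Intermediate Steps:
$v{\left(p,C \right)} = C p$
$P{\left(a \right)} = 19$ ($P{\left(a \right)} = \frac{57}{3} = 57 \cdot \frac{1}{3} = 19$)
$X = 9$ ($X = \left(15 \left(-3\right) \left(-5\right) \left(-5\right) + 216\right) + 918 = \left(15 \cdot 15 \left(-5\right) + 216\right) + 918 = \left(15 \left(-75\right) + 216\right) + 918 = \left(-1125 + 216\right) + 918 = -909 + 918 = 9$)
$\frac{P{\left(-16 \right)} + X}{B - 3284} = \frac{19 + 9}{-2378 - 3284} = \frac{28}{-5662} = 28 \left(- \frac{1}{5662}\right) = - \frac{14}{2831}$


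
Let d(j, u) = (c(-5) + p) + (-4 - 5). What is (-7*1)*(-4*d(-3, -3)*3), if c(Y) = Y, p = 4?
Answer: -840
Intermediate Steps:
d(j, u) = -10 (d(j, u) = (-5 + 4) + (-4 - 5) = -1 - 9 = -10)
(-7*1)*(-4*d(-3, -3)*3) = (-7*1)*(-4*(-10)*3) = -280*3 = -7*120 = -840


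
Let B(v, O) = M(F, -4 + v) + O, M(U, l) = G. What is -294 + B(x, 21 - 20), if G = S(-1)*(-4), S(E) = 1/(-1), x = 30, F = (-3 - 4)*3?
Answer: -289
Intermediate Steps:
F = -21 (F = -7*3 = -21)
S(E) = -1 (S(E) = 1*(-1) = -1)
G = 4 (G = -1*(-4) = 4)
M(U, l) = 4
B(v, O) = 4 + O
-294 + B(x, 21 - 20) = -294 + (4 + (21 - 20)) = -294 + (4 + 1) = -294 + 5 = -289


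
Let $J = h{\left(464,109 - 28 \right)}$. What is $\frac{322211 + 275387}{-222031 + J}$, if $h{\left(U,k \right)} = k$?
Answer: $- \frac{298799}{110975} \approx -2.6925$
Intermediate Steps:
$J = 81$ ($J = 109 - 28 = 81$)
$\frac{322211 + 275387}{-222031 + J} = \frac{322211 + 275387}{-222031 + 81} = \frac{597598}{-221950} = 597598 \left(- \frac{1}{221950}\right) = - \frac{298799}{110975}$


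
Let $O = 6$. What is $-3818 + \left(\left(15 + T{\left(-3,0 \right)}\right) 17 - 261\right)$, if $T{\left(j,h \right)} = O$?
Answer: $-3722$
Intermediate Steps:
$T{\left(j,h \right)} = 6$
$-3818 + \left(\left(15 + T{\left(-3,0 \right)}\right) 17 - 261\right) = -3818 - \left(261 - \left(15 + 6\right) 17\right) = -3818 + \left(21 \cdot 17 - 261\right) = -3818 + \left(357 - 261\right) = -3818 + 96 = -3722$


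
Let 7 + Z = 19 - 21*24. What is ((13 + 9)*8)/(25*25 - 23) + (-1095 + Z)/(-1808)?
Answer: 636791/544208 ≈ 1.1701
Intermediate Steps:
Z = -492 (Z = -7 + (19 - 21*24) = -7 + (19 - 504) = -7 - 485 = -492)
((13 + 9)*8)/(25*25 - 23) + (-1095 + Z)/(-1808) = ((13 + 9)*8)/(25*25 - 23) + (-1095 - 492)/(-1808) = (22*8)/(625 - 23) - 1587*(-1/1808) = 176/602 + 1587/1808 = 176*(1/602) + 1587/1808 = 88/301 + 1587/1808 = 636791/544208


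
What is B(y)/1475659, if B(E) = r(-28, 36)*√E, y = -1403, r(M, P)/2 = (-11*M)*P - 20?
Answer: 22136*I*√1403/1475659 ≈ 0.56188*I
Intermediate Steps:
r(M, P) = -40 - 22*M*P (r(M, P) = 2*((-11*M)*P - 20) = 2*(-11*M*P - 20) = 2*(-20 - 11*M*P) = -40 - 22*M*P)
B(E) = 22136*√E (B(E) = (-40 - 22*(-28)*36)*√E = (-40 + 22176)*√E = 22136*√E)
B(y)/1475659 = (22136*√(-1403))/1475659 = (22136*(I*√1403))*(1/1475659) = (22136*I*√1403)*(1/1475659) = 22136*I*√1403/1475659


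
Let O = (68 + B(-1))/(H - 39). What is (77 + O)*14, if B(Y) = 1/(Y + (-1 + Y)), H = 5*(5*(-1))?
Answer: 102067/96 ≈ 1063.2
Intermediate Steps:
H = -25 (H = 5*(-5) = -25)
B(Y) = 1/(-1 + 2*Y)
O = -203/192 (O = (68 + 1/(-1 + 2*(-1)))/(-25 - 39) = (68 + 1/(-1 - 2))/(-64) = (68 + 1/(-3))*(-1/64) = (68 - ⅓)*(-1/64) = (203/3)*(-1/64) = -203/192 ≈ -1.0573)
(77 + O)*14 = (77 - 203/192)*14 = (14581/192)*14 = 102067/96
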